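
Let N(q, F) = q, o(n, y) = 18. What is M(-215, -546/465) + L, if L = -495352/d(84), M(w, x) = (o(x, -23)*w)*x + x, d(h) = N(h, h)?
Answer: -4407572/3255 ≈ -1354.1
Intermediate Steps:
d(h) = h
M(w, x) = x + 18*w*x (M(w, x) = (18*w)*x + x = 18*w*x + x = x + 18*w*x)
L = -123838/21 (L = -495352/84 = -495352*1/84 = -123838/21 ≈ -5897.0)
M(-215, -546/465) + L = (-546/465)*(1 + 18*(-215)) - 123838/21 = (-546*1/465)*(1 - 3870) - 123838/21 = -182/155*(-3869) - 123838/21 = 704158/155 - 123838/21 = -4407572/3255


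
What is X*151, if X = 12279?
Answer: 1854129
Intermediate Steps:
X*151 = 12279*151 = 1854129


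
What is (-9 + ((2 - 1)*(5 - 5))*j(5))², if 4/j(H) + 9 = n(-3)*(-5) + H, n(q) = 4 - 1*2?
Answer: 81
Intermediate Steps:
n(q) = 2 (n(q) = 4 - 2 = 2)
j(H) = 4/(-19 + H) (j(H) = 4/(-9 + (2*(-5) + H)) = 4/(-9 + (-10 + H)) = 4/(-19 + H))
(-9 + ((2 - 1)*(5 - 5))*j(5))² = (-9 + ((2 - 1)*(5 - 5))*(4/(-19 + 5)))² = (-9 + (1*0)*(4/(-14)))² = (-9 + 0*(4*(-1/14)))² = (-9 + 0*(-2/7))² = (-9 + 0)² = (-9)² = 81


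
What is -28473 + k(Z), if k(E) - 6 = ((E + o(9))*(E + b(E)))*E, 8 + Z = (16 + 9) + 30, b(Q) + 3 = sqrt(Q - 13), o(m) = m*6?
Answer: 180401 + 4747*sqrt(34) ≈ 2.0808e+5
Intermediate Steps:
o(m) = 6*m
b(Q) = -3 + sqrt(-13 + Q) (b(Q) = -3 + sqrt(Q - 13) = -3 + sqrt(-13 + Q))
Z = 47 (Z = -8 + ((16 + 9) + 30) = -8 + (25 + 30) = -8 + 55 = 47)
k(E) = 6 + E*(54 + E)*(-3 + E + sqrt(-13 + E)) (k(E) = 6 + ((E + 6*9)*(E + (-3 + sqrt(-13 + E))))*E = 6 + ((E + 54)*(-3 + E + sqrt(-13 + E)))*E = 6 + ((54 + E)*(-3 + E + sqrt(-13 + E)))*E = 6 + E*(54 + E)*(-3 + E + sqrt(-13 + E)))
-28473 + k(Z) = -28473 + (6 + 47**3 + 54*47**2 + 47**2*(-3 + sqrt(-13 + 47)) + 54*47*(-3 + sqrt(-13 + 47))) = -28473 + (6 + 103823 + 54*2209 + 2209*(-3 + sqrt(34)) + 54*47*(-3 + sqrt(34))) = -28473 + (6 + 103823 + 119286 + (-6627 + 2209*sqrt(34)) + (-7614 + 2538*sqrt(34))) = -28473 + (208874 + 4747*sqrt(34)) = 180401 + 4747*sqrt(34)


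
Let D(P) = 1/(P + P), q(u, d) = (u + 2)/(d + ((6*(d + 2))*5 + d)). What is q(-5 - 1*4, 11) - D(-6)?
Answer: 41/618 ≈ 0.066343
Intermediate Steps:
q(u, d) = (2 + u)/(60 + 32*d) (q(u, d) = (2 + u)/(d + ((6*(2 + d))*5 + d)) = (2 + u)/(d + ((12 + 6*d)*5 + d)) = (2 + u)/(d + ((60 + 30*d) + d)) = (2 + u)/(d + (60 + 31*d)) = (2 + u)/(60 + 32*d))
D(P) = 1/(2*P)
q(-5 - 1*4, 11) - D(-6) = (2 + (-5 - 1*4))/(4*(15 + 8*11)) - 1/(2*(-6)) = (2 + (-5 - 4))/(4*(15 + 88)) - (-1)/(2*6) = (¼)*(2 - 9)/103 - 1*(-1/12) = (¼)*(1/103)*(-7) + 1/12 = -7/412 + 1/12 = 41/618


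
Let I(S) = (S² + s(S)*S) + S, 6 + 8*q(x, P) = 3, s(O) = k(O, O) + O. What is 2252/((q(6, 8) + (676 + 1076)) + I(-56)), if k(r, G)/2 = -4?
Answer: 18016/67325 ≈ 0.26760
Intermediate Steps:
k(r, G) = -8 (k(r, G) = 2*(-4) = -8)
s(O) = -8 + O
q(x, P) = -3/8 (q(x, P) = -¾ + (⅛)*3 = -¾ + 3/8 = -3/8)
I(S) = S + S² + S*(-8 + S) (I(S) = (S² + (-8 + S)*S) + S = (S² + S*(-8 + S)) + S = S + S² + S*(-8 + S))
2252/((q(6, 8) + (676 + 1076)) + I(-56)) = 2252/((-3/8 + (676 + 1076)) - 56*(-7 + 2*(-56))) = 2252/((-3/8 + 1752) - 56*(-7 - 112)) = 2252/(14013/8 - 56*(-119)) = 2252/(14013/8 + 6664) = 2252/(67325/8) = 2252*(8/67325) = 18016/67325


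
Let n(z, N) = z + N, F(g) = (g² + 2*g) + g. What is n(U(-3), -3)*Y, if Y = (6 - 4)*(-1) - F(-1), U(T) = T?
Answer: 0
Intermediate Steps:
F(g) = g² + 3*g
n(z, N) = N + z
Y = 0 (Y = (6 - 4)*(-1) - (-1)*(3 - 1) = 2*(-1) - (-1)*2 = -2 - 1*(-2) = -2 + 2 = 0)
n(U(-3), -3)*Y = (-3 - 3)*0 = -6*0 = 0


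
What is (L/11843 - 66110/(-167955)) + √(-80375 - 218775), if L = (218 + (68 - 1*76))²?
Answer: 1637951246/397818213 + 5*I*√11966 ≈ 4.1173 + 546.95*I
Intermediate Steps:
L = 44100 (L = (218 + (68 - 76))² = (218 - 8)² = 210² = 44100)
(L/11843 - 66110/(-167955)) + √(-80375 - 218775) = (44100/11843 - 66110/(-167955)) + √(-80375 - 218775) = (44100*(1/11843) - 66110*(-1/167955)) + √(-299150) = (44100/11843 + 13222/33591) + 5*I*√11966 = 1637951246/397818213 + 5*I*√11966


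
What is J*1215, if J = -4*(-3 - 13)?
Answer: 77760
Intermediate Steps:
J = 64 (J = -4*(-16) = 64)
J*1215 = 64*1215 = 77760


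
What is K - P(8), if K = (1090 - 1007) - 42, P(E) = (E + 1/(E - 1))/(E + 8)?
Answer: 4535/112 ≈ 40.491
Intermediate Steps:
P(E) = (E + 1/(-1 + E))/(8 + E)
K = 41 (K = 83 - 42 = 41)
K - P(8) = 41 - (1 + 8**2 - 1*8)/(-8 + 8**2 + 7*8) = 41 - (1 + 64 - 8)/(-8 + 64 + 56) = 41 - 57/112 = 4535/112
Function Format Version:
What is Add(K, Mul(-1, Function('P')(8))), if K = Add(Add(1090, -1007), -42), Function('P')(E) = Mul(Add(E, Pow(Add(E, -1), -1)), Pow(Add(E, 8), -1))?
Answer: Rational(4535, 112) ≈ 40.491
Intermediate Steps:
Function('P')(E) = Mul(Pow(Add(8, E), -1), Add(E, Pow(Add(-1, E), -1))) (Function('P')(E) = Mul(Add(E, Pow(Add(-1, E), -1)), Pow(Add(8, E), -1)) = Mul(Pow(Add(8, E), -1), Add(E, Pow(Add(-1, E), -1))))
K = 41 (K = Add(83, -42) = 41)
Add(K, Mul(-1, Function('P')(8))) = Add(41, Mul(-1, Mul(Pow(Add(-8, Pow(8, 2), Mul(7, 8)), -1), Add(1, Pow(8, 2), Mul(-1, 8))))) = Add(41, Mul(-1, Mul(Pow(Add(-8, 64, 56), -1), Add(1, 64, -8)))) = Add(41, Mul(-1, Mul(Pow(112, -1), 57))) = Add(41, Mul(-1, Mul(Rational(1, 112), 57))) = Add(41, Mul(-1, Rational(57, 112))) = Add(41, Rational(-57, 112)) = Rational(4535, 112)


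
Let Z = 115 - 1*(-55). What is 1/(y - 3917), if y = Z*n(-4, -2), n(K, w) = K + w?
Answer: -1/4937 ≈ -0.00020255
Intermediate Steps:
Z = 170 (Z = 115 + 55 = 170)
y = -1020 (y = 170*(-4 - 2) = 170*(-6) = -1020)
1/(y - 3917) = 1/(-1020 - 3917) = 1/(-4937) = -1/4937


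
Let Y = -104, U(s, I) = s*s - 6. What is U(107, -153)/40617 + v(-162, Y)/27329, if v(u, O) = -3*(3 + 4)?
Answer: 311872790/1110021993 ≈ 0.28096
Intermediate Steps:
U(s, I) = -6 + s**2 (U(s, I) = s**2 - 6 = -6 + s**2)
v(u, O) = -21 (v(u, O) = -3*7 = -21)
U(107, -153)/40617 + v(-162, Y)/27329 = (-6 + 107**2)/40617 - 21/27329 = (-6 + 11449)*(1/40617) - 21*1/27329 = 11443*(1/40617) - 21/27329 = 11443/40617 - 21/27329 = 311872790/1110021993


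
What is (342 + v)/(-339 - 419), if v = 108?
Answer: -225/379 ≈ -0.59367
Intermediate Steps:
(342 + v)/(-339 - 419) = (342 + 108)/(-339 - 419) = 450/(-758) = 450*(-1/758) = -225/379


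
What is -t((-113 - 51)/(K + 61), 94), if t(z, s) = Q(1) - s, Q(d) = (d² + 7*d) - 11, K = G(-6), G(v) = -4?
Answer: 97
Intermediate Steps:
K = -4
Q(d) = -11 + d² + 7*d
t(z, s) = -3 - s (t(z, s) = (-11 + 1² + 7*1) - s = (-11 + 1 + 7) - s = -3 - s)
-t((-113 - 51)/(K + 61), 94) = -(-3 - 1*94) = -(-3 - 94) = -1*(-97) = 97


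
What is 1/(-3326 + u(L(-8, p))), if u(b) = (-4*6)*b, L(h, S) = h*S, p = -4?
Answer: -1/4094 ≈ -0.00024426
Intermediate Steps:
L(h, S) = S*h
u(b) = -24*b
1/(-3326 + u(L(-8, p))) = 1/(-3326 - (-96)*(-8)) = 1/(-3326 - 24*32) = 1/(-3326 - 768) = 1/(-4094) = -1/4094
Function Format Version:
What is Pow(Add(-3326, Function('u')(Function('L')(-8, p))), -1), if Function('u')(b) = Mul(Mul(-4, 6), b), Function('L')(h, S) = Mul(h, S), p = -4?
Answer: Rational(-1, 4094) ≈ -0.00024426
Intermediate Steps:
Function('L')(h, S) = Mul(S, h)
Function('u')(b) = Mul(-24, b)
Pow(Add(-3326, Function('u')(Function('L')(-8, p))), -1) = Pow(Add(-3326, Mul(-24, Mul(-4, -8))), -1) = Pow(Add(-3326, Mul(-24, 32)), -1) = Pow(Add(-3326, -768), -1) = Pow(-4094, -1) = Rational(-1, 4094)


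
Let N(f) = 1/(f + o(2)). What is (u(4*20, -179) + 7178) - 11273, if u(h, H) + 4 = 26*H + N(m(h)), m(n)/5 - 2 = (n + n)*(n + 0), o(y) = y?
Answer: -560297035/64012 ≈ -8753.0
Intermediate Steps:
m(n) = 10 + 10*n**2 (m(n) = 10 + 5*((n + n)*(n + 0)) = 10 + 5*((2*n)*n) = 10 + 5*(2*n**2) = 10 + 10*n**2)
N(f) = 1/(2 + f) (N(f) = 1/(f + 2) = 1/(2 + f))
u(h, H) = -4 + 1/(12 + 10*h**2) + 26*H (u(h, H) = -4 + (26*H + 1/(2 + (10 + 10*h**2))) = -4 + (26*H + 1/(12 + 10*h**2)) = -4 + (1/(12 + 10*h**2) + 26*H) = -4 + 1/(12 + 10*h**2) + 26*H)
(u(4*20, -179) + 7178) - 11273 = ((1 + 4*(-2 + 13*(-179))*(6 + 5*(4*20)**2))/(2*(6 + 5*(4*20)**2)) + 7178) - 11273 = ((1 + 4*(-2 - 2327)*(6 + 5*80**2))/(2*(6 + 5*80**2)) + 7178) - 11273 = ((1 + 4*(-2329)*(6 + 5*6400))/(2*(6 + 5*6400)) + 7178) - 11273 = ((1 + 4*(-2329)*(6 + 32000))/(2*(6 + 32000)) + 7178) - 11273 = ((1/2)*(1 + 4*(-2329)*32006)/32006 + 7178) - 11273 = ((1/2)*(1/32006)*(1 - 298167896) + 7178) - 11273 = ((1/2)*(1/32006)*(-298167895) + 7178) - 11273 = (-298167895/64012 + 7178) - 11273 = 161310241/64012 - 11273 = -560297035/64012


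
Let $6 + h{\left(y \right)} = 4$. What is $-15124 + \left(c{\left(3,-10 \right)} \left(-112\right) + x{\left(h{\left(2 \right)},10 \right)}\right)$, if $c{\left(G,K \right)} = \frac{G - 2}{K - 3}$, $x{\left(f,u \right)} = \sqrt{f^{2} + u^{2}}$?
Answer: $- \frac{196500}{13} + 2 \sqrt{26} \approx -15105.0$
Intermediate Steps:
$h{\left(y \right)} = -2$ ($h{\left(y \right)} = -6 + 4 = -2$)
$c{\left(G,K \right)} = \frac{-2 + G}{-3 + K}$
$-15124 + \left(c{\left(3,-10 \right)} \left(-112\right) + x{\left(h{\left(2 \right)},10 \right)}\right) = -15124 + \left(\frac{-2 + 3}{-3 - 10} \left(-112\right) + \sqrt{\left(-2\right)^{2} + 10^{2}}\right) = -15124 + \left(\frac{1}{-13} \cdot 1 \left(-112\right) + \sqrt{4 + 100}\right) = -15124 + \left(\left(- \frac{1}{13}\right) 1 \left(-112\right) + \sqrt{104}\right) = -15124 - \left(- \frac{112}{13} - 2 \sqrt{26}\right) = -15124 + \left(\frac{112}{13} + 2 \sqrt{26}\right) = - \frac{196500}{13} + 2 \sqrt{26}$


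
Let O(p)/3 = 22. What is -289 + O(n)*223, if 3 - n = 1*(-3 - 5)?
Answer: 14429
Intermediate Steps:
n = 11 (n = 3 - (-3 - 5) = 3 - (-8) = 3 - 1*(-8) = 3 + 8 = 11)
O(p) = 66 (O(p) = 3*22 = 66)
-289 + O(n)*223 = -289 + 66*223 = -289 + 14718 = 14429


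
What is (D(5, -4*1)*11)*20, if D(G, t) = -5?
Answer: -1100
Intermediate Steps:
(D(5, -4*1)*11)*20 = -5*11*20 = -55*20 = -1100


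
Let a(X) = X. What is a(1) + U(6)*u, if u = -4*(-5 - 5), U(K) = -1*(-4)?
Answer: 161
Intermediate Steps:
U(K) = 4
u = 40 (u = -4*(-10) = 40)
a(1) + U(6)*u = 1 + 4*40 = 1 + 160 = 161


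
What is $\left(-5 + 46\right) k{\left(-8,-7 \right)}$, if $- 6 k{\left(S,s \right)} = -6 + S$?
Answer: $\frac{287}{3} \approx 95.667$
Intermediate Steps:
$k{\left(S,s \right)} = 1 - \frac{S}{6}$ ($k{\left(S,s \right)} = - \frac{-6 + S}{6} = 1 - \frac{S}{6}$)
$\left(-5 + 46\right) k{\left(-8,-7 \right)} = \left(-5 + 46\right) \left(1 - - \frac{4}{3}\right) = 41 \left(1 + \frac{4}{3}\right) = 41 \cdot \frac{7}{3} = \frac{287}{3}$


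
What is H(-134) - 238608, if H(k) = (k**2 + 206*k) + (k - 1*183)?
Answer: -248573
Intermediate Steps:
H(k) = -183 + k**2 + 207*k (H(k) = (k**2 + 206*k) + (k - 183) = (k**2 + 206*k) + (-183 + k) = -183 + k**2 + 207*k)
H(-134) - 238608 = (-183 + (-134)**2 + 207*(-134)) - 238608 = (-183 + 17956 - 27738) - 238608 = -9965 - 238608 = -248573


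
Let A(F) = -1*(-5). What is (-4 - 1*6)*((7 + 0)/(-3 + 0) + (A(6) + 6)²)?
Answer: -3560/3 ≈ -1186.7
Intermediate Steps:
A(F) = 5
(-4 - 1*6)*((7 + 0)/(-3 + 0) + (A(6) + 6)²) = (-4 - 1*6)*((7 + 0)/(-3 + 0) + (5 + 6)²) = (-4 - 6)*(7/(-3) + 11²) = -10*(7*(-⅓) + 121) = -10*(-7/3 + 121) = -10*356/3 = -3560/3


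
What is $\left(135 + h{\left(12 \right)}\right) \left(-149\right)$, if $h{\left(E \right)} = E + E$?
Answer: $-23691$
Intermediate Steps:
$h{\left(E \right)} = 2 E$
$\left(135 + h{\left(12 \right)}\right) \left(-149\right) = \left(135 + 2 \cdot 12\right) \left(-149\right) = \left(135 + 24\right) \left(-149\right) = 159 \left(-149\right) = -23691$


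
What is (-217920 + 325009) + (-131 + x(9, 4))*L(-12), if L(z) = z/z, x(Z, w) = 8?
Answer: 106966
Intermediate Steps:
L(z) = 1
(-217920 + 325009) + (-131 + x(9, 4))*L(-12) = (-217920 + 325009) + (-131 + 8)*1 = 107089 - 123*1 = 107089 - 123 = 106966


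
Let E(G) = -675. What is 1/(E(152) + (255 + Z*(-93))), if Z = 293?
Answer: -1/27669 ≈ -3.6142e-5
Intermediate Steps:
1/(E(152) + (255 + Z*(-93))) = 1/(-675 + (255 + 293*(-93))) = 1/(-675 + (255 - 27249)) = 1/(-675 - 26994) = 1/(-27669) = -1/27669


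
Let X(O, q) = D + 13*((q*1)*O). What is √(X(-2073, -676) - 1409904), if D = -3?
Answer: 3*√1867513 ≈ 4099.7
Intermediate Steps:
X(O, q) = -3 + 13*O*q (X(O, q) = -3 + 13*((q*1)*O) = -3 + 13*(q*O) = -3 + 13*(O*q) = -3 + 13*O*q)
√(X(-2073, -676) - 1409904) = √((-3 + 13*(-2073)*(-676)) - 1409904) = √((-3 + 18217524) - 1409904) = √(18217521 - 1409904) = √16807617 = 3*√1867513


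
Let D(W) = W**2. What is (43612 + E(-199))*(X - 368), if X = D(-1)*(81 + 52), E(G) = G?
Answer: -10202055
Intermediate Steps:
X = 133 (X = (-1)**2*(81 + 52) = 1*133 = 133)
(43612 + E(-199))*(X - 368) = (43612 - 199)*(133 - 368) = 43413*(-235) = -10202055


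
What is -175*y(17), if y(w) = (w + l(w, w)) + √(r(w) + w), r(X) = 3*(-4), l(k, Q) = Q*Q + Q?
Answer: -56525 - 175*√5 ≈ -56916.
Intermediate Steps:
l(k, Q) = Q + Q² (l(k, Q) = Q² + Q = Q + Q²)
r(X) = -12
y(w) = w + √(-12 + w) + w*(1 + w) (y(w) = (w + w*(1 + w)) + √(-12 + w) = w + √(-12 + w) + w*(1 + w))
-175*y(17) = -175*(17 + √(-12 + 17) + 17*(1 + 17)) = -175*(17 + √5 + 17*18) = -175*(17 + √5 + 306) = -175*(323 + √5) = -56525 - 175*√5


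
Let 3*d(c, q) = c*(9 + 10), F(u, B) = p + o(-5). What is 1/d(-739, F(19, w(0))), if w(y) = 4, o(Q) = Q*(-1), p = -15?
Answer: -3/14041 ≈ -0.00021366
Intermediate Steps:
o(Q) = -Q
F(u, B) = -10 (F(u, B) = -15 - 1*(-5) = -15 + 5 = -10)
d(c, q) = 19*c/3 (d(c, q) = (c*(9 + 10))/3 = (c*19)/3 = (19*c)/3 = 19*c/3)
1/d(-739, F(19, w(0))) = 1/((19/3)*(-739)) = 1/(-14041/3) = -3/14041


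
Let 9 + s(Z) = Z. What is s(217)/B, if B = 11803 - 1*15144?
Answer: -16/257 ≈ -0.062257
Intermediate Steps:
B = -3341 (B = 11803 - 15144 = -3341)
s(Z) = -9 + Z
s(217)/B = (-9 + 217)/(-3341) = 208*(-1/3341) = -16/257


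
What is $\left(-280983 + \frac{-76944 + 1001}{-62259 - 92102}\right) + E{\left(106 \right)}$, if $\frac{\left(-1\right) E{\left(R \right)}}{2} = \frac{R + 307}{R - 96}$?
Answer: $- \frac{216927455693}{771805} \approx -2.8107 \cdot 10^{5}$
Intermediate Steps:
$E{\left(R \right)} = - \frac{2 \left(307 + R\right)}{-96 + R}$ ($E{\left(R \right)} = - 2 \frac{R + 307}{R - 96} = - 2 \frac{307 + R}{-96 + R} = - \frac{2 \left(307 + R\right)}{-96 + R}$)
$\left(-280983 + \frac{-76944 + 1001}{-62259 - 92102}\right) + E{\left(106 \right)} = \left(-280983 + \frac{-76944 + 1001}{-62259 - 92102}\right) + \frac{2 \left(-307 - 106\right)}{-96 + 106} = \left(-280983 - \frac{75943}{-154361}\right) + \frac{2 \left(-307 - 106\right)}{10} = \left(-280983 - - \frac{75943}{154361}\right) + 2 \cdot \frac{1}{10} \left(-413\right) = \left(-280983 + \frac{75943}{154361}\right) - \frac{413}{5} = - \frac{43372740920}{154361} - \frac{413}{5} = - \frac{216927455693}{771805}$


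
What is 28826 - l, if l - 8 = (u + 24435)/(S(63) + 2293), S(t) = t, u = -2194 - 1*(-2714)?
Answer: 2189363/76 ≈ 28807.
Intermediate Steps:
u = 520 (u = -2194 + 2714 = 520)
l = 1413/76 (l = 8 + (520 + 24435)/(63 + 2293) = 8 + 24955/2356 = 8 + 24955*(1/2356) = 8 + 805/76 = 1413/76 ≈ 18.592)
28826 - l = 28826 - 1*1413/76 = 28826 - 1413/76 = 2189363/76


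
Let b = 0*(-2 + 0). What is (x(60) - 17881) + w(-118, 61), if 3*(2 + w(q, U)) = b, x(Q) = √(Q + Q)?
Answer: -17883 + 2*√30 ≈ -17872.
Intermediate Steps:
x(Q) = √2*√Q (x(Q) = √(2*Q) = √2*√Q)
b = 0 (b = 0*(-2) = 0)
w(q, U) = -2 (w(q, U) = -2 + (⅓)*0 = -2 + 0 = -2)
(x(60) - 17881) + w(-118, 61) = (√2*√60 - 17881) - 2 = (√2*(2*√15) - 17881) - 2 = (2*√30 - 17881) - 2 = (-17881 + 2*√30) - 2 = -17883 + 2*√30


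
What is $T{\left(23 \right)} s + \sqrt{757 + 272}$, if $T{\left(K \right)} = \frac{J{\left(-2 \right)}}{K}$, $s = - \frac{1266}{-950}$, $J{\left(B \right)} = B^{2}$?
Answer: $\frac{2532}{10925} + 7 \sqrt{21} \approx 32.31$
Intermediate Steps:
$s = \frac{633}{475}$ ($s = \left(-1266\right) \left(- \frac{1}{950}\right) = \frac{633}{475} \approx 1.3326$)
$T{\left(K \right)} = \frac{4}{K}$ ($T{\left(K \right)} = \frac{\left(-2\right)^{2}}{K} = \frac{4}{K}$)
$T{\left(23 \right)} s + \sqrt{757 + 272} = \frac{4}{23} \cdot \frac{633}{475} + \sqrt{757 + 272} = 4 \cdot \frac{1}{23} \cdot \frac{633}{475} + \sqrt{1029} = \frac{4}{23} \cdot \frac{633}{475} + 7 \sqrt{21} = \frac{2532}{10925} + 7 \sqrt{21}$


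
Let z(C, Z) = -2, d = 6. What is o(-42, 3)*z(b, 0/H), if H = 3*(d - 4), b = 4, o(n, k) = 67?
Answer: -134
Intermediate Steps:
H = 6 (H = 3*(6 - 4) = 3*2 = 6)
o(-42, 3)*z(b, 0/H) = 67*(-2) = -134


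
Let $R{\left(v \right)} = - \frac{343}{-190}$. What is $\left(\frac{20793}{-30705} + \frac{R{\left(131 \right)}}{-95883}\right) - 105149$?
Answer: $- \frac{784243624725641}{7458355038} \approx -1.0515 \cdot 10^{5}$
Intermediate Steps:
$R{\left(v \right)} = \frac{343}{190}$ ($R{\left(v \right)} = \left(-343\right) \left(- \frac{1}{190}\right) = \frac{343}{190}$)
$\left(\frac{20793}{-30705} + \frac{R{\left(131 \right)}}{-95883}\right) - 105149 = \left(\frac{20793}{-30705} + \frac{343}{190 \left(-95883\right)}\right) - 105149 = \left(20793 \left(- \frac{1}{30705}\right) + \frac{343}{190} \left(- \frac{1}{95883}\right)\right) - 105149 = \left(- \frac{6931}{10235} - \frac{343}{18217770}\right) - 105149 = - \frac{5050834979}{7458355038} - 105149 = - \frac{784243624725641}{7458355038}$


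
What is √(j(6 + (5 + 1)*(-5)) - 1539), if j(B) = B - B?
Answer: 9*I*√19 ≈ 39.23*I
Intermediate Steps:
j(B) = 0
√(j(6 + (5 + 1)*(-5)) - 1539) = √(0 - 1539) = √(-1539) = 9*I*√19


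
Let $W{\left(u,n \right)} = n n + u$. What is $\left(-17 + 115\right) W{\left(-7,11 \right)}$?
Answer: $11172$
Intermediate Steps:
$W{\left(u,n \right)} = u + n^{2}$ ($W{\left(u,n \right)} = n^{2} + u = u + n^{2}$)
$\left(-17 + 115\right) W{\left(-7,11 \right)} = \left(-17 + 115\right) \left(-7 + 11^{2}\right) = 98 \left(-7 + 121\right) = 98 \cdot 114 = 11172$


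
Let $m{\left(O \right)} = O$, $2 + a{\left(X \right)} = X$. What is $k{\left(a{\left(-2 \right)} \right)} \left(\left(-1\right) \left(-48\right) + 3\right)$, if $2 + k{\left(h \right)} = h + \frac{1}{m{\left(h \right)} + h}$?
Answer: $- \frac{2499}{8} \approx -312.38$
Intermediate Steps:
$a{\left(X \right)} = -2 + X$
$k{\left(h \right)} = -2 + h + \frac{1}{2 h}$ ($k{\left(h \right)} = -2 + \left(h + \frac{1}{h + h}\right) = -2 + \left(h + \frac{1}{2 h}\right) = -2 + h + \frac{1}{2 h}$)
$k{\left(a{\left(-2 \right)} \right)} \left(\left(-1\right) \left(-48\right) + 3\right) = \left(-2 - 4 + \frac{1}{2 \left(-2 - 2\right)}\right) \left(\left(-1\right) \left(-48\right) + 3\right) = \left(-2 - 4 + \frac{1}{2 \left(-4\right)}\right) \left(48 + 3\right) = \left(-2 - 4 + \frac{1}{2} \left(- \frac{1}{4}\right)\right) 51 = \left(-2 - 4 - \frac{1}{8}\right) 51 = \left(- \frac{49}{8}\right) 51 = - \frac{2499}{8}$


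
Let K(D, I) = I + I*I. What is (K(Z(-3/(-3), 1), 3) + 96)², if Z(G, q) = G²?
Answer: 11664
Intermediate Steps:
K(D, I) = I + I²
(K(Z(-3/(-3), 1), 3) + 96)² = (3*(1 + 3) + 96)² = (3*4 + 96)² = (12 + 96)² = 108² = 11664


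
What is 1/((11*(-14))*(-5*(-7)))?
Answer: -1/5390 ≈ -0.00018553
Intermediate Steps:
1/((11*(-14))*(-5*(-7))) = 1/(-154*35) = 1/(-5390) = -1/5390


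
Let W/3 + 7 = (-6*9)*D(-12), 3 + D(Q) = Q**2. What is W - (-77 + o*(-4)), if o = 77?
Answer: -22478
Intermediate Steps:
D(Q) = -3 + Q**2
W = -22863 (W = -21 + 3*((-6*9)*(-3 + (-12)**2)) = -21 + 3*(-54*(-3 + 144)) = -21 + 3*(-54*141) = -21 + 3*(-7614) = -21 - 22842 = -22863)
W - (-77 + o*(-4)) = -22863 - (-77 + 77*(-4)) = -22863 - (-77 - 308) = -22863 - 1*(-385) = -22863 + 385 = -22478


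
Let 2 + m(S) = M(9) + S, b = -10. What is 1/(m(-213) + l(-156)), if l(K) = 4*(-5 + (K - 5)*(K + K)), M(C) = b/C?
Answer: 9/1806227 ≈ 4.9828e-6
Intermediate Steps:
M(C) = -10/C
l(K) = -20 + 8*K*(-5 + K) (l(K) = 4*(-5 + (-5 + K)*(2*K)) = 4*(-5 + 2*K*(-5 + K)) = -20 + 8*K*(-5 + K))
m(S) = -28/9 + S (m(S) = -2 + (-10/9 + S) = -28/9 + S)
1/(m(-213) + l(-156)) = 1/((-28/9 - 213) + (-20 - 40*(-156) + 8*(-156)²)) = 1/(-1945/9 + (-20 + 6240 + 8*24336)) = 1/(-1945/9 + (-20 + 6240 + 194688)) = 1/(-1945/9 + 200908) = 1/(1806227/9) = 9/1806227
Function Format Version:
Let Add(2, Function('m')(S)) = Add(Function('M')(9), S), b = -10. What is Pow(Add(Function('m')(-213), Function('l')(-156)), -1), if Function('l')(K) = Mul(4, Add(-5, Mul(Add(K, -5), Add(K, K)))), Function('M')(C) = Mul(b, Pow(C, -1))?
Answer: Rational(9, 1806227) ≈ 4.9828e-6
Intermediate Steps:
Function('M')(C) = Mul(-10, Pow(C, -1))
Function('l')(K) = Add(-20, Mul(8, K, Add(-5, K))) (Function('l')(K) = Mul(4, Add(-5, Mul(Add(-5, K), Mul(2, K)))) = Mul(4, Add(-5, Mul(2, K, Add(-5, K)))) = Add(-20, Mul(8, K, Add(-5, K))))
Function('m')(S) = Add(Rational(-28, 9), S) (Function('m')(S) = Add(-2, Add(Mul(-10, Pow(9, -1)), S)) = Add(-2, Add(Mul(-10, Rational(1, 9)), S)) = Add(-2, Add(Rational(-10, 9), S)) = Add(Rational(-28, 9), S))
Pow(Add(Function('m')(-213), Function('l')(-156)), -1) = Pow(Add(Add(Rational(-28, 9), -213), Add(-20, Mul(-40, -156), Mul(8, Pow(-156, 2)))), -1) = Pow(Add(Rational(-1945, 9), Add(-20, 6240, Mul(8, 24336))), -1) = Pow(Add(Rational(-1945, 9), Add(-20, 6240, 194688)), -1) = Pow(Add(Rational(-1945, 9), 200908), -1) = Pow(Rational(1806227, 9), -1) = Rational(9, 1806227)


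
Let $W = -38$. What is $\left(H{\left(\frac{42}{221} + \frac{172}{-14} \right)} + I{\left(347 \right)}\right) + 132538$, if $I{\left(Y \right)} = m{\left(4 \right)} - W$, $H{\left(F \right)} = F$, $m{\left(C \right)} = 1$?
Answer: $\frac{205077907}{1547} \approx 1.3257 \cdot 10^{5}$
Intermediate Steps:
$I{\left(Y \right)} = 39$ ($I{\left(Y \right)} = 1 - -38 = 1 + 38 = 39$)
$\left(H{\left(\frac{42}{221} + \frac{172}{-14} \right)} + I{\left(347 \right)}\right) + 132538 = \left(\left(\frac{42}{221} + \frac{172}{-14}\right) + 39\right) + 132538 = \left(\left(42 \cdot \frac{1}{221} + 172 \left(- \frac{1}{14}\right)\right) + 39\right) + 132538 = \left(\left(\frac{42}{221} - \frac{86}{7}\right) + 39\right) + 132538 = \left(- \frac{18712}{1547} + 39\right) + 132538 = \frac{41621}{1547} + 132538 = \frac{205077907}{1547}$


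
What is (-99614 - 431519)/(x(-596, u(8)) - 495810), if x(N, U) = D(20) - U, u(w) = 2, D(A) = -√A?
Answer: 65835528749/61457384831 - 531133*√5/122914769662 ≈ 1.0712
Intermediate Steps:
x(N, U) = -U - 2*√5 (x(N, U) = -√20 - U = -2*√5 - U = -U - 2*√5)
(-99614 - 431519)/(x(-596, u(8)) - 495810) = (-99614 - 431519)/((-1*2 - 2*√5) - 495810) = -531133/((-2 - 2*√5) - 495810) = -531133/(-495812 - 2*√5)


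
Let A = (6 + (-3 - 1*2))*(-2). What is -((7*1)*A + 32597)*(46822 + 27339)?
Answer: -2416387863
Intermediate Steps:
A = -2 (A = (6 + (-3 - 2))*(-2) = (6 - 5)*(-2) = 1*(-2) = -2)
-((7*1)*A + 32597)*(46822 + 27339) = -((7*1)*(-2) + 32597)*(46822 + 27339) = -(7*(-2) + 32597)*74161 = -(-14 + 32597)*74161 = -32583*74161 = -1*2416387863 = -2416387863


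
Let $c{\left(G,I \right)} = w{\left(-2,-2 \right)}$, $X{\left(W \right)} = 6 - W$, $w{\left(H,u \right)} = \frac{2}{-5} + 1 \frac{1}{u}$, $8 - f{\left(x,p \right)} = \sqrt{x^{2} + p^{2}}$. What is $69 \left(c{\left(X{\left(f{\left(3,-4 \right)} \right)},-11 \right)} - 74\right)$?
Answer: $- \frac{51681}{10} \approx -5168.1$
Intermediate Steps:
$f{\left(x,p \right)} = 8 - \sqrt{p^{2} + x^{2}}$ ($f{\left(x,p \right)} = 8 - \sqrt{x^{2} + p^{2}} = 8 - \sqrt{p^{2} + x^{2}}$)
$w{\left(H,u \right)} = - \frac{2}{5} + \frac{1}{u}$ ($w{\left(H,u \right)} = 2 \left(- \frac{1}{5}\right) + \frac{1}{u} = - \frac{2}{5} + \frac{1}{u}$)
$c{\left(G,I \right)} = - \frac{9}{10}$ ($c{\left(G,I \right)} = - \frac{2}{5} + \frac{1}{-2} = - \frac{2}{5} - \frac{1}{2} = - \frac{9}{10}$)
$69 \left(c{\left(X{\left(f{\left(3,-4 \right)} \right)},-11 \right)} - 74\right) = 69 \left(- \frac{9}{10} - 74\right) = 69 \left(- \frac{749}{10}\right) = - \frac{51681}{10}$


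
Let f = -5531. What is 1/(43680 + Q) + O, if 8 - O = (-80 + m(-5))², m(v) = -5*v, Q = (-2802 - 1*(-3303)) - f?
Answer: -149981103/49712 ≈ -3017.0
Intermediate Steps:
Q = 6032 (Q = (-2802 - 1*(-3303)) - 1*(-5531) = (-2802 + 3303) + 5531 = 501 + 5531 = 6032)
O = -3017 (O = 8 - (-80 - 5*(-5))² = 8 - (-80 + 25)² = 8 - 1*(-55)² = 8 - 1*3025 = 8 - 3025 = -3017)
1/(43680 + Q) + O = 1/(43680 + 6032) - 3017 = 1/49712 - 3017 = -149981103/49712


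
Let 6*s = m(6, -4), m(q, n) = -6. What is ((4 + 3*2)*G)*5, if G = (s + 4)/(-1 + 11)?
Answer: 15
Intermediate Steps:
s = -1 (s = (1/6)*(-6) = -1)
G = 3/10 (G = (-1 + 4)/(-1 + 11) = 3/10 ≈ 0.30000)
((4 + 3*2)*G)*5 = ((4 + 3*2)*(3/10))*5 = ((4 + 6)*(3/10))*5 = (10*(3/10))*5 = 3*5 = 15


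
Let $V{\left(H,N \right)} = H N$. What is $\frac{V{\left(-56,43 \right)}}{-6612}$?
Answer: $\frac{602}{1653} \approx 0.36419$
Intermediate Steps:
$\frac{V{\left(-56,43 \right)}}{-6612} = \frac{\left(-56\right) 43}{-6612} = \left(-2408\right) \left(- \frac{1}{6612}\right) = \frac{602}{1653}$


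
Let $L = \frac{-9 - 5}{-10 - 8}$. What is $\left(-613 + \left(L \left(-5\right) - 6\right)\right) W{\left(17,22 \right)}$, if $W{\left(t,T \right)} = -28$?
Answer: $\frac{156968}{9} \approx 17441.0$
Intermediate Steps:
$L = \frac{7}{9}$ ($L = - \frac{14}{-18} = \left(-14\right) \left(- \frac{1}{18}\right) = \frac{7}{9} \approx 0.77778$)
$\left(-613 + \left(L \left(-5\right) - 6\right)\right) W{\left(17,22 \right)} = \left(-613 + \left(\frac{7}{9} \left(-5\right) - 6\right)\right) \left(-28\right) = \left(-613 - \frac{89}{9}\right) \left(-28\right) = \left(- \frac{5606}{9}\right) \left(-28\right) = \frac{156968}{9}$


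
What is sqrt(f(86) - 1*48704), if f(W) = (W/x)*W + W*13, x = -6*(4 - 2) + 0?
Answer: I*sqrt(433821)/3 ≈ 219.55*I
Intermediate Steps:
x = -12 (x = -6*2 + 0 = -12 + 0 = -12)
f(W) = 13*W - W**2/12 (f(W) = (W/(-12))*W + W*13 = (W*(-1/12))*W + 13*W = (-W/12)*W + 13*W = -W**2/12 + 13*W = 13*W - W**2/12)
sqrt(f(86) - 1*48704) = sqrt((1/12)*86*(156 - 1*86) - 1*48704) = sqrt((1/12)*86*(156 - 86) - 48704) = sqrt((1/12)*86*70 - 48704) = sqrt(1505/3 - 48704) = sqrt(-144607/3) = I*sqrt(433821)/3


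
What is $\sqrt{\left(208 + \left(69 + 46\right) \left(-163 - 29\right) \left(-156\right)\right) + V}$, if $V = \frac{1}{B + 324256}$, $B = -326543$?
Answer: $\frac{3 \sqrt{2001887703065}}{2287} \approx 1856.0$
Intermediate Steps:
$V = - \frac{1}{2287}$ ($V = \frac{1}{-326543 + 324256} = \frac{1}{-2287} = - \frac{1}{2287} \approx -0.00043725$)
$\sqrt{\left(208 + \left(69 + 46\right) \left(-163 - 29\right) \left(-156\right)\right) + V} = \sqrt{\left(208 + \left(69 + 46\right) \left(-163 - 29\right) \left(-156\right)\right) - \frac{1}{2287}} = \sqrt{\left(208 + 115 \left(-192\right) \left(-156\right)\right) - \frac{1}{2287}} = \sqrt{\left(208 - -3444480\right) - \frac{1}{2287}} = \sqrt{\left(208 + 3444480\right) - \frac{1}{2287}} = \sqrt{3444688 - \frac{1}{2287}} = \sqrt{\frac{7878001455}{2287}} = \frac{3 \sqrt{2001887703065}}{2287}$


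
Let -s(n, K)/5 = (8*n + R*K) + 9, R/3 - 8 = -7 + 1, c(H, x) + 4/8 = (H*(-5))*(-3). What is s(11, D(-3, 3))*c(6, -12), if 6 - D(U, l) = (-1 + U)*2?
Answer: -161995/2 ≈ -80998.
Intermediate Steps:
D(U, l) = 8 - 2*U (D(U, l) = 6 - (-1 + U)*2 = 6 - (-2 + 2*U) = 6 + (2 - 2*U) = 8 - 2*U)
c(H, x) = -1/2 + 15*H (c(H, x) = -1/2 + (H*(-5))*(-3) = -1/2 - 5*H*(-3) = -1/2 + 15*H)
R = 6 (R = 24 + 3*(-7 + 1) = 24 + 3*(-6) = 24 - 18 = 6)
s(n, K) = -45 - 40*n - 30*K (s(n, K) = -5*((8*n + 6*K) + 9) = -5*((6*K + 8*n) + 9) = -5*(9 + 6*K + 8*n) = -45 - 40*n - 30*K)
s(11, D(-3, 3))*c(6, -12) = (-45 - 40*11 - 30*(8 - 2*(-3)))*(-1/2 + 15*6) = (-45 - 440 - 30*(8 + 6))*(-1/2 + 90) = (-45 - 440 - 30*14)*(179/2) = (-45 - 440 - 420)*(179/2) = -905*179/2 = -161995/2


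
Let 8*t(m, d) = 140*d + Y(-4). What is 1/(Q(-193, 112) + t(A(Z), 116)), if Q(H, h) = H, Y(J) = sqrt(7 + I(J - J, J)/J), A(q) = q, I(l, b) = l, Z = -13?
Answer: 117568/215972409 - 8*sqrt(7)/215972409 ≈ 0.00054427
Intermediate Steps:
Y(J) = sqrt(7) (Y(J) = sqrt(7 + (J - J)/J) = sqrt(7 + 0/J) = sqrt(7 + 0) = sqrt(7))
t(m, d) = sqrt(7)/8 + 35*d/2 (t(m, d) = (140*d + sqrt(7))/8 = (sqrt(7) + 140*d)/8 = sqrt(7)/8 + 35*d/2)
1/(Q(-193, 112) + t(A(Z), 116)) = 1/(-193 + (sqrt(7)/8 + (35/2)*116)) = 1/(-193 + (sqrt(7)/8 + 2030)) = 1/(-193 + (2030 + sqrt(7)/8)) = 1/(1837 + sqrt(7)/8)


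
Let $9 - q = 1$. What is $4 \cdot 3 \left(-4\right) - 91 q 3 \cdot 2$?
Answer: $-4416$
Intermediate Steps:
$q = 8$ ($q = 9 - 1 = 8$)
$4 \cdot 3 \left(-4\right) - 91 q 3 \cdot 2 = 4 \cdot 3 \left(-4\right) - 91 \cdot 8 \cdot 3 \cdot 2 = 12 \left(-4\right) - 91 \cdot 24 \cdot 2 = -48 - 4368 = -4416$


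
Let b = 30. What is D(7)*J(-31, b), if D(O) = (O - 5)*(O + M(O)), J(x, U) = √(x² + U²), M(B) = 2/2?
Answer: 16*√1861 ≈ 690.23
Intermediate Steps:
M(B) = 1 (M(B) = 2*(½) = 1)
J(x, U) = √(U² + x²)
D(O) = (1 + O)*(-5 + O) (D(O) = (O - 5)*(O + 1) = (-5 + O)*(1 + O) = (1 + O)*(-5 + O))
D(7)*J(-31, b) = (-5 + 7² - 4*7)*√(30² + (-31)²) = (-5 + 49 - 28)*√(900 + 961) = 16*√1861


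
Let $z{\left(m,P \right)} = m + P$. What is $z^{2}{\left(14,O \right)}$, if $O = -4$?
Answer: $100$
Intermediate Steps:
$z{\left(m,P \right)} = P + m$
$z^{2}{\left(14,O \right)} = \left(-4 + 14\right)^{2} = 10^{2} = 100$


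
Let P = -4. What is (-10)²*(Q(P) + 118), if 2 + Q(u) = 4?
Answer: 12000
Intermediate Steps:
Q(u) = 2 (Q(u) = -2 + 4 = 2)
(-10)²*(Q(P) + 118) = (-10)²*(2 + 118) = 100*120 = 12000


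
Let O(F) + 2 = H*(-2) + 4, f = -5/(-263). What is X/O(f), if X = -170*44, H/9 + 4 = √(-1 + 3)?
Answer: -8140/71 - 1980*√2/71 ≈ -154.09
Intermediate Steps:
f = 5/263 (f = -5*(-1/263) = 5/263 ≈ 0.019011)
H = -36 + 9*√2 (H = -36 + 9*√(-1 + 3) = -36 + 9*√2 ≈ -23.272)
O(F) = 74 - 18*√2 (O(F) = -2 + ((-36 + 9*√2)*(-2) + 4) = -2 + ((72 - 18*√2) + 4) = -2 + (76 - 18*√2) = 74 - 18*√2)
X = -7480
X/O(f) = -7480/(74 - 18*√2)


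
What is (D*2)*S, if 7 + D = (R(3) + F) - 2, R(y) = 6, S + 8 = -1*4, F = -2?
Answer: 120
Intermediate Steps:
S = -12 (S = -8 - 1*4 = -8 - 4 = -12)
D = -5 (D = -7 + ((6 - 2) - 2) = -7 + (4 - 2) = -7 + 2 = -5)
(D*2)*S = -5*2*(-12) = -10*(-12) = 120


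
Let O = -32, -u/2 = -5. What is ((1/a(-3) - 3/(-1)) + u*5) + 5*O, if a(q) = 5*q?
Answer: -1606/15 ≈ -107.07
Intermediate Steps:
u = 10 (u = -2*(-5) = 10)
((1/a(-3) - 3/(-1)) + u*5) + 5*O = ((1/(5*(-3)) - 3/(-1)) + 10*5) + 5*(-32) = ((1/(-15) - 3*(-1)) + 50) - 160 = ((1*(-1/15) + 3) + 50) - 160 = ((-1/15 + 3) + 50) - 160 = (44/15 + 50) - 160 = 794/15 - 160 = -1606/15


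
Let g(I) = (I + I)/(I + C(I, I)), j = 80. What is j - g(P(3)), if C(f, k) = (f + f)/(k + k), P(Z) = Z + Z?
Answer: 548/7 ≈ 78.286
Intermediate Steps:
P(Z) = 2*Z
C(f, k) = f/k (C(f, k) = (2*f)/((2*k)) = (2*f)*(1/(2*k)) = f/k)
g(I) = 2*I/(1 + I) (g(I) = (I + I)/(I + I/I) = (2*I)/(I + 1) = (2*I)/(1 + I) = 2*I/(1 + I))
j - g(P(3)) = 80 - 2*2*3/(1 + 2*3) = 80 - 2*6/(1 + 6) = 80 - 2*6/7 = 80 - 1*12/7 = 80 - 12/7 = 548/7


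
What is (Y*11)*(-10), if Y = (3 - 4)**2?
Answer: -110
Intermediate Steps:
Y = 1 (Y = (-1)**2 = 1)
(Y*11)*(-10) = (1*11)*(-10) = 11*(-10) = -110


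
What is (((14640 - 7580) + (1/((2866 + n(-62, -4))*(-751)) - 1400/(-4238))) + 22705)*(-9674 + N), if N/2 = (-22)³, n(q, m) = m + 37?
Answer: -2006966228213480/2177149 ≈ -9.2183e+8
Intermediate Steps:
n(q, m) = 37 + m
N = -21296 (N = 2*(-22)³ = 2*(-10648) = -21296)
(((14640 - 7580) + (1/((2866 + n(-62, -4))*(-751)) - 1400/(-4238))) + 22705)*(-9674 + N) = (((14640 - 7580) + (1/((2866 + (37 - 4))*(-751)) - 1400/(-4238))) + 22705)*(-9674 - 21296) = ((7060 + (-1/751/(2866 + 33) - 1400*(-1/4238))) + 22705)*(-30970) = ((7060 + (-1/751/2899 + 700/2119)) + 22705)*(-30970) = ((7060 + ((1/2899)*(-1/751) + 700/2119)) + 22705)*(-30970) = ((7060 + (-1/2177149 + 700/2119)) + 22705)*(-30970) = ((7060 + 117230937/354875287) + 22705)*(-30970) = (2505536757157/354875287 + 22705)*(-30970) = (10562980148492/354875287)*(-30970) = -2006966228213480/2177149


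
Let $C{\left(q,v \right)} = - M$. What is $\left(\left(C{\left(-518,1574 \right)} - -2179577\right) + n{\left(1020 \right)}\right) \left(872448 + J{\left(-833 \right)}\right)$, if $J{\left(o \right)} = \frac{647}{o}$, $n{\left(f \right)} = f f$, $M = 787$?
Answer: $\frac{2339541622825030}{833} \approx 2.8086 \cdot 10^{12}$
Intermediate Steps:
$C{\left(q,v \right)} = -787$ ($C{\left(q,v \right)} = \left(-1\right) 787 = -787$)
$n{\left(f \right)} = f^{2}$
$\left(\left(C{\left(-518,1574 \right)} - -2179577\right) + n{\left(1020 \right)}\right) \left(872448 + J{\left(-833 \right)}\right) = \left(\left(-787 - -2179577\right) + 1020^{2}\right) \left(872448 + \frac{647}{-833}\right) = \left(\left(-787 + 2179577\right) + 1040400\right) \left(872448 + 647 \left(- \frac{1}{833}\right)\right) = \left(2178790 + 1040400\right) \left(872448 - \frac{647}{833}\right) = 3219190 \cdot \frac{726748537}{833} = \frac{2339541622825030}{833}$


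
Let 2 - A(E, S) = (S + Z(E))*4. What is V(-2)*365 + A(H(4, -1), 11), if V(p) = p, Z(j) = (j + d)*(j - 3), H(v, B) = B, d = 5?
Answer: -708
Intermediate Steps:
Z(j) = (-3 + j)*(5 + j) (Z(j) = (j + 5)*(j - 3) = (5 + j)*(-3 + j) = (-3 + j)*(5 + j))
A(E, S) = 62 - 8*E - 4*S - 4*E² (A(E, S) = 2 - (S + (-15 + E² + 2*E))*4 = 2 - (-15 + S + E² + 2*E)*4 = 2 - (-60 + 4*S + 4*E² + 8*E) = 2 + (60 - 8*E - 4*S - 4*E²) = 62 - 8*E - 4*S - 4*E²)
V(-2)*365 + A(H(4, -1), 11) = -2*365 + (62 - 8*(-1) - 4*11 - 4*(-1)²) = -730 + (62 + 8 - 44 - 4*1) = -730 + (62 + 8 - 44 - 4) = -730 + 22 = -708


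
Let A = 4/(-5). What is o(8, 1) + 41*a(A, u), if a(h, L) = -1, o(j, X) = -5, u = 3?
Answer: -46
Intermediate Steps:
A = -4/5 (A = 4*(-1/5) = -4/5 ≈ -0.80000)
o(8, 1) + 41*a(A, u) = -5 + 41*(-1) = -5 - 41 = -46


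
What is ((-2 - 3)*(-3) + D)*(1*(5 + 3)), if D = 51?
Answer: 528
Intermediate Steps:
((-2 - 3)*(-3) + D)*(1*(5 + 3)) = ((-2 - 3)*(-3) + 51)*(1*(5 + 3)) = (-5*(-3) + 51)*(1*8) = (15 + 51)*8 = 66*8 = 528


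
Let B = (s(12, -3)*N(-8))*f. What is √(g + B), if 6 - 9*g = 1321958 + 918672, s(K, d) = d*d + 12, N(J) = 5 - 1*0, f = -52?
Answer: 2*I*√572441/3 ≈ 504.4*I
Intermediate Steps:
N(J) = 5 (N(J) = 5 + 0 = 5)
s(K, d) = 12 + d² (s(K, d) = d² + 12 = 12 + d²)
g = -2240624/9 (g = ⅔ - (1321958 + 918672)/9 = ⅔ - ⅑*2240630 = ⅔ - 2240630/9 = -2240624/9 ≈ -2.4896e+5)
B = -5460 (B = ((12 + (-3)²)*5)*(-52) = ((12 + 9)*5)*(-52) = (21*5)*(-52) = 105*(-52) = -5460)
√(g + B) = √(-2240624/9 - 5460) = √(-2289764/9) = 2*I*√572441/3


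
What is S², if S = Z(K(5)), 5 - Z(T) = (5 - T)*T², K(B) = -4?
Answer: 19321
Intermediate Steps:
Z(T) = 5 - T²*(5 - T) (Z(T) = 5 - (5 - T)*T² = 5 - T²*(5 - T))
S = -139 (S = 5 + (-4)³ - 5*(-4)² = 5 - 64 - 5*16 = 5 - 64 - 80 = -139)
S² = (-139)² = 19321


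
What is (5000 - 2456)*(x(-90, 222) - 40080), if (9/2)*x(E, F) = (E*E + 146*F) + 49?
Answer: -237099104/3 ≈ -7.9033e+7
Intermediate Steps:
x(E, F) = 98/9 + 2*E**2/9 + 292*F/9 (x(E, F) = 2*((E*E + 146*F) + 49)/9 = 2*((E**2 + 146*F) + 49)/9 = 2*(49 + E**2 + 146*F)/9 = 98/9 + 2*E**2/9 + 292*F/9)
(5000 - 2456)*(x(-90, 222) - 40080) = (5000 - 2456)*((98/9 + (2/9)*(-90)**2 + (292/9)*222) - 40080) = 2544*((98/9 + (2/9)*8100 + 21608/3) - 40080) = 2544*((98/9 + 1800 + 21608/3) - 40080) = 2544*(81122/9 - 40080) = 2544*(-279598/9) = -237099104/3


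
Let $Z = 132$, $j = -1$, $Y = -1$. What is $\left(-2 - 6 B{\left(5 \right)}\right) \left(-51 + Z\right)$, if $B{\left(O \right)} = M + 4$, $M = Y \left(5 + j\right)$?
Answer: $-162$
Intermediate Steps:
$M = -4$ ($M = - (5 - 1) = \left(-1\right) 4 = -4$)
$B{\left(O \right)} = 0$ ($B{\left(O \right)} = -4 + 4 = 0$)
$\left(-2 - 6 B{\left(5 \right)}\right) \left(-51 + Z\right) = \left(-2 - 0\right) \left(-51 + 132\right) = \left(-2 + 0\right) 81 = \left(-2\right) 81 = -162$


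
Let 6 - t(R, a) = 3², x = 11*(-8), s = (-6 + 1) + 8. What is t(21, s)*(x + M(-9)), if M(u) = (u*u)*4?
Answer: -708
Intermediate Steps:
M(u) = 4*u² (M(u) = u²*4 = 4*u²)
s = 3 (s = -5 + 8 = 3)
x = -88
t(R, a) = -3 (t(R, a) = 6 - 1*3² = 6 - 1*9 = 6 - 9 = -3)
t(21, s)*(x + M(-9)) = -3*(-88 + 4*(-9)²) = -3*(-88 + 4*81) = -3*(-88 + 324) = -3*236 = -708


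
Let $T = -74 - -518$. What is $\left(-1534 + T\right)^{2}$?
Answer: $1188100$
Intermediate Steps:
$T = 444$ ($T = -74 + 518 = 444$)
$\left(-1534 + T\right)^{2} = \left(-1534 + 444\right)^{2} = \left(-1090\right)^{2} = 1188100$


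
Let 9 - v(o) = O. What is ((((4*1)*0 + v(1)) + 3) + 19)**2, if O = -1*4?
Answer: 1225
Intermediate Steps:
O = -4
v(o) = 13 (v(o) = 9 - 1*(-4) = 9 + 4 = 13)
((((4*1)*0 + v(1)) + 3) + 19)**2 = ((((4*1)*0 + 13) + 3) + 19)**2 = (((4*0 + 13) + 3) + 19)**2 = (((0 + 13) + 3) + 19)**2 = ((13 + 3) + 19)**2 = (16 + 19)**2 = 35**2 = 1225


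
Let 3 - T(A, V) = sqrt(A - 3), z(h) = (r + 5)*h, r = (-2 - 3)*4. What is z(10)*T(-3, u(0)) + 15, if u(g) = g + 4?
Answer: -435 + 150*I*sqrt(6) ≈ -435.0 + 367.42*I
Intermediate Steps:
u(g) = 4 + g
r = -20 (r = -5*4 = -20)
z(h) = -15*h (z(h) = (-20 + 5)*h = -15*h)
T(A, V) = 3 - sqrt(-3 + A) (T(A, V) = 3 - sqrt(A - 3) = 3 - sqrt(-3 + A))
z(10)*T(-3, u(0)) + 15 = (-15*10)*(3 - sqrt(-3 - 3)) + 15 = -150*(3 - sqrt(-6)) + 15 = -150*(3 - I*sqrt(6)) + 15 = (-450 + 150*I*sqrt(6)) + 15 = -435 + 150*I*sqrt(6)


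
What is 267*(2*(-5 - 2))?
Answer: -3738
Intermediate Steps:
267*(2*(-5 - 2)) = 267*(2*(-7)) = 267*(-14) = -3738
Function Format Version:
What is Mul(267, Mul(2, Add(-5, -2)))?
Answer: -3738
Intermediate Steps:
Mul(267, Mul(2, Add(-5, -2))) = Mul(267, Mul(2, -7)) = Mul(267, -14) = -3738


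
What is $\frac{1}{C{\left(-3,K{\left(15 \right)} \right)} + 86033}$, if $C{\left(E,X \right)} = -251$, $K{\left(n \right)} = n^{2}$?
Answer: $\frac{1}{85782} \approx 1.1657 \cdot 10^{-5}$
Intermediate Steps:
$\frac{1}{C{\left(-3,K{\left(15 \right)} \right)} + 86033} = \frac{1}{-251 + 86033} = \frac{1}{85782}$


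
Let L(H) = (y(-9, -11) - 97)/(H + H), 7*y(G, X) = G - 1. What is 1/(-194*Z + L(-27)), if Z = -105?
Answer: 378/7700549 ≈ 4.9087e-5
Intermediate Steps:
y(G, X) = -1/7 + G/7 (y(G, X) = (G - 1)/7 = (-1 + G)/7 = -1/7 + G/7)
L(H) = -689/(14*H) (L(H) = ((-1/7 + (1/7)*(-9)) - 97)/(H + H) = ((-1/7 - 9/7) - 97)/((2*H)) = (-10/7 - 97)*(1/(2*H)) = -689/(14*H))
1/(-194*Z + L(-27)) = 1/(-194*(-105) - 689/14/(-27)) = 1/(20370 - 689/14*(-1/27)) = 1/(20370 + 689/378) = 1/(7700549/378) = 378/7700549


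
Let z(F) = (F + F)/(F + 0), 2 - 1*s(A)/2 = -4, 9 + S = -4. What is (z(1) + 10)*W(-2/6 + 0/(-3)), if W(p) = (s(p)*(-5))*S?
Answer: 9360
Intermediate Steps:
S = -13 (S = -9 - 4 = -13)
s(A) = 12 (s(A) = 4 - 2*(-4) = 4 + 8 = 12)
W(p) = 780 (W(p) = (12*(-5))*(-13) = -60*(-13) = 780)
z(F) = 2 (z(F) = (2*F)/F = 2)
(z(1) + 10)*W(-2/6 + 0/(-3)) = (2 + 10)*780 = 12*780 = 9360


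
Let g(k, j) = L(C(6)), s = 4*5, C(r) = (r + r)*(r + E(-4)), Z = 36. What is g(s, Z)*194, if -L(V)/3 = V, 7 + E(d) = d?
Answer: 34920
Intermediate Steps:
E(d) = -7 + d
C(r) = 2*r*(-11 + r) (C(r) = (r + r)*(r + (-7 - 4)) = (2*r)*(r - 11) = (2*r)*(-11 + r) = 2*r*(-11 + r))
L(V) = -3*V
s = 20
g(k, j) = 180 (g(k, j) = -6*6*(-11 + 6) = -6*6*(-5) = -3*(-60) = 180)
g(s, Z)*194 = 180*194 = 34920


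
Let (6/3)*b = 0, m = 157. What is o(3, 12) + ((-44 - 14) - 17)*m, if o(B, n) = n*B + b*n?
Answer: -11739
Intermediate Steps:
b = 0 (b = (½)*0 = 0)
o(B, n) = B*n (o(B, n) = n*B + 0*n = B*n + 0 = B*n)
o(3, 12) + ((-44 - 14) - 17)*m = 3*12 + ((-44 - 14) - 17)*157 = 36 + (-58 - 17)*157 = 36 - 75*157 = 36 - 11775 = -11739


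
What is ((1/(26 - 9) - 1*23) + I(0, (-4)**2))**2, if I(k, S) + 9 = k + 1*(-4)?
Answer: 373321/289 ≈ 1291.8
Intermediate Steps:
I(k, S) = -13 + k (I(k, S) = -9 + (k + 1*(-4)) = -9 + (k - 4) = -9 + (-4 + k) = -13 + k)
((1/(26 - 9) - 1*23) + I(0, (-4)**2))**2 = ((1/(26 - 9) - 1*23) + (-13 + 0))**2 = ((1/17 - 23) - 13)**2 = (-390/17 - 13)**2 = (-611/17)**2 = 373321/289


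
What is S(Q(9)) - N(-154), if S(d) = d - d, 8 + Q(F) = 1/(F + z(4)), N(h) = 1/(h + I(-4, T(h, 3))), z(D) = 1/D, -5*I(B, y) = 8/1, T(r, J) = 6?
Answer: 5/778 ≈ 0.0064267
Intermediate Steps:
I(B, y) = -8/5 (I(B, y) = -8/(5*1) = -8/5)
N(h) = 1/(-8/5 + h) (N(h) = 1/(h - 8/5) = 1/(-8/5 + h))
Q(F) = -8 + 1/(1/4 + F) (Q(F) = -8 + 1/(F + 1/4) = -8 + 1/(1/4 + F))
S(d) = 0
S(Q(9)) - N(-154) = 0 - 5/(-8 + 5*(-154)) = 0 - 5/(-8 - 770) = 0 - 5/(-778) = 0 - 5*(-1)/778 = 0 - 1*(-5/778) = 0 + 5/778 = 5/778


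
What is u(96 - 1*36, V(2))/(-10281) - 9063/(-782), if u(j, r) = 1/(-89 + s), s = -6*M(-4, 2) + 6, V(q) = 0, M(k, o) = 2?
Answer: 384860329/33207630 ≈ 11.590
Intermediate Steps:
s = -6 (s = -6*2 + 6 = -12 + 6 = -6)
u(j, r) = -1/95 (u(j, r) = 1/(-89 - 6) = 1/(-95) = -1/95)
u(96 - 1*36, V(2))/(-10281) - 9063/(-782) = -1/95/(-10281) - 9063/(-782) = -1/95*(-1/10281) - 9063*(-1/782) = 1/976695 + 9063/782 = 384860329/33207630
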